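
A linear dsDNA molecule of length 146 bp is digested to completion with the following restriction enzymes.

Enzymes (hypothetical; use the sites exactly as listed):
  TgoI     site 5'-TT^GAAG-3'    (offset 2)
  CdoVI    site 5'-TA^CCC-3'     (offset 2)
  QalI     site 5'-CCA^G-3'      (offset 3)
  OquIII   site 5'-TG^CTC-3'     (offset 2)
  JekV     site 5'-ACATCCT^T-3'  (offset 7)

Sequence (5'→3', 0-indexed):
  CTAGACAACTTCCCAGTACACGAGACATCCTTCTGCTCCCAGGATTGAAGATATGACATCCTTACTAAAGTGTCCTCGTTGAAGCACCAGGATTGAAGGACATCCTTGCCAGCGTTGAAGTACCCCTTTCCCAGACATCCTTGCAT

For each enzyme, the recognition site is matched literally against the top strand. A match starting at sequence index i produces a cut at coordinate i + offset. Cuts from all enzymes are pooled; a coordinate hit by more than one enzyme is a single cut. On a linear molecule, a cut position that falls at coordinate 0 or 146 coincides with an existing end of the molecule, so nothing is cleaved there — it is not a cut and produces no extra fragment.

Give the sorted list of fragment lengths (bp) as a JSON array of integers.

[4,5,5,5,5,5,6,6,8,9,11,12,15,16,16,18]

Scan for sites:
  TgoI (TTGAAG, off=2): starts [44, 78, 92, 114] → cuts [46, 80, 94, 116]
  CdoVI (TACCC, off=2): starts [120] → cuts [122]
  QalI (CCAG, off=3): starts [12, 38, 86, 108, 130] → cuts [15, 41, 89, 111, 133]
  OquIII (TGCTC, off=2): starts [33] → cuts [35]
  JekV (ACATCCTT, off=7): starts [24, 55, 99, 134] → cuts [31, 62, 106, 141]

All cut coordinates (distinct, sorted): [15, 31, 35, 41, 46, 62, 80, 89, 94, 106, 111, 116, 122, 133, 141]

Fragment lengths:
  [0,15): 15 bp
  [15,31): 16 bp
  [31,35): 4 bp
  [35,41): 6 bp
  [41,46): 5 bp
  [46,62): 16 bp
  [62,80): 18 bp
  [80,89): 9 bp
  [89,94): 5 bp
  [94,106): 12 bp
  [106,111): 5 bp
  [111,116): 5 bp
  [116,122): 6 bp
  [122,133): 11 bp
  [133,141): 8 bp
  [141,146): 5 bp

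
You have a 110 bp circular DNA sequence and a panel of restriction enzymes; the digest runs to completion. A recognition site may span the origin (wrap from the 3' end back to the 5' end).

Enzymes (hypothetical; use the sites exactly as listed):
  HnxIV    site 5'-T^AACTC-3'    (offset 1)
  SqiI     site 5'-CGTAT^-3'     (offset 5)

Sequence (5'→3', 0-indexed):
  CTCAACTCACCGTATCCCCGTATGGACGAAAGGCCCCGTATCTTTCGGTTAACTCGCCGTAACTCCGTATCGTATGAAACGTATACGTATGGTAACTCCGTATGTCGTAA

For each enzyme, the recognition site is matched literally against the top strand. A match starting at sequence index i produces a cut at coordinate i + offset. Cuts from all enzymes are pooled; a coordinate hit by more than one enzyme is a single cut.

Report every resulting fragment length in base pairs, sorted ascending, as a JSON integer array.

Site scan:
  HnxIV TAACTC/1: at [49, 59, 92, 107] ⇒ [50, 60, 93, 108]
  SqiI CGTAT/5: at [10, 18, 36, 65, 70, 79, 85, 98] ⇒ [15, 23, 41, 70, 75, 84, 90, 103]

Pooled cuts: [15, 23, 41, 50, 60, 70, 75, 84, 90, 93, 103, 108]

Fragments:
  15→23: 8 bp
  23→41: 18 bp
  41→50: 9 bp
  50→60: 10 bp
  60→70: 10 bp
  70→75: 5 bp
  75→84: 9 bp
  84→90: 6 bp
  90→93: 3 bp
  93→103: 10 bp
  103→108: 5 bp
  108→15 (wrap): 110-108+15 = 17 bp

[3,5,5,6,8,9,9,10,10,10,17,18]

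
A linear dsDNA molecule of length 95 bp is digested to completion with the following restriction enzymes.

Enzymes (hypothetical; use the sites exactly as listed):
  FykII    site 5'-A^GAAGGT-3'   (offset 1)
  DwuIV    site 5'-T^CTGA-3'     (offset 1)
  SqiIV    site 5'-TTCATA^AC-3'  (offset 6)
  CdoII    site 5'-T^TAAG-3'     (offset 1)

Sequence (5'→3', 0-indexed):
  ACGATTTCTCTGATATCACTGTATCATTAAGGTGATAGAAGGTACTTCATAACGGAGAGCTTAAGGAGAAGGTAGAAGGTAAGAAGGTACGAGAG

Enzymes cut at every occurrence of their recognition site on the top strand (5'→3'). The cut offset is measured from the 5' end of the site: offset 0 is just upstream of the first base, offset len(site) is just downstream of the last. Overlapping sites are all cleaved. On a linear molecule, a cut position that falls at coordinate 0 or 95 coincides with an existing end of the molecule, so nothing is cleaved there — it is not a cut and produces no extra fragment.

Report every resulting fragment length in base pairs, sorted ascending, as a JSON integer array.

Site scan:
  FykII AGAAGGT/1: at [36, 66, 73, 81] ⇒ [37, 67, 74, 82]
  DwuIV TCTGA/1: at [8] ⇒ [9]
  SqiIV TTCATAAC/6: at [45] ⇒ [51]
  CdoII TTAAG/1: at [26, 60] ⇒ [27, 61]

All cut coordinates (distinct, sorted): [9, 27, 37, 51, 61, 67, 74, 82]

Fragment lengths:
  [0,9): 9 bp
  [9,27): 18 bp
  [27,37): 10 bp
  [37,51): 14 bp
  [51,61): 10 bp
  [61,67): 6 bp
  [67,74): 7 bp
  [74,82): 8 bp
  [82,95): 13 bp

[6,7,8,9,10,10,13,14,18]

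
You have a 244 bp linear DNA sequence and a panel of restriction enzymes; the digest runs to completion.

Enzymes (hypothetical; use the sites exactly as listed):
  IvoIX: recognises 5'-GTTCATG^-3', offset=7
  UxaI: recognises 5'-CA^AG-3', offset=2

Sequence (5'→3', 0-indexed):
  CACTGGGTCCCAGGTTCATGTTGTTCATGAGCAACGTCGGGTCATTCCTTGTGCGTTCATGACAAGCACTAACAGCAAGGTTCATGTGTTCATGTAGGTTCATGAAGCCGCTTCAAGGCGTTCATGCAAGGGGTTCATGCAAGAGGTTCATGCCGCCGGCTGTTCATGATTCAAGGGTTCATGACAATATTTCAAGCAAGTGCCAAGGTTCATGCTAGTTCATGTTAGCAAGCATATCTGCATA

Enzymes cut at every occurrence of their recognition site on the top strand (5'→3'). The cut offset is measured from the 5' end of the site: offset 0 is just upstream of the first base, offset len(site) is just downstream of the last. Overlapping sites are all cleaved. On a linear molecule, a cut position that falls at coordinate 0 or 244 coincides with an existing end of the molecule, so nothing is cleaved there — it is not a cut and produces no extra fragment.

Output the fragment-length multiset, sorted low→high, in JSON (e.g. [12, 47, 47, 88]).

Scan for sites:
  IvoIX GTTCATG/7: at [13, 22, 54, 79, 87, 97, 119, 132, 145, 161, 176, 207, 217] ⇒ [20, 29, 61, 86, 94, 104, 126, 139, 152, 168, 183, 214, 224]
  UxaI CAAG/2: at [62, 75, 113, 126, 139, 171, 192, 196, 203, 228] ⇒ [64, 77, 115, 128, 141, 173, 194, 198, 205, 230]

All cut coordinates (distinct, sorted): [20, 29, 61, 64, 77, 86, 94, 104, 115, 126, 128, 139, 141, 152, 168, 173, 183, 194, 198, 205, 214, 224, 230]

Fragments:
  [0,20): 20 bp
  [20,29): 9 bp
  [29,61): 32 bp
  [61,64): 3 bp
  [64,77): 13 bp
  [77,86): 9 bp
  [86,94): 8 bp
  [94,104): 10 bp
  [104,115): 11 bp
  [115,126): 11 bp
  [126,128): 2 bp
  [128,139): 11 bp
  [139,141): 2 bp
  [141,152): 11 bp
  [152,168): 16 bp
  [168,173): 5 bp
  [173,183): 10 bp
  [183,194): 11 bp
  [194,198): 4 bp
  [198,205): 7 bp
  [205,214): 9 bp
  [214,224): 10 bp
  [224,230): 6 bp
  [230,244): 14 bp

[2,2,3,4,5,6,7,8,9,9,9,10,10,10,11,11,11,11,11,13,14,16,20,32]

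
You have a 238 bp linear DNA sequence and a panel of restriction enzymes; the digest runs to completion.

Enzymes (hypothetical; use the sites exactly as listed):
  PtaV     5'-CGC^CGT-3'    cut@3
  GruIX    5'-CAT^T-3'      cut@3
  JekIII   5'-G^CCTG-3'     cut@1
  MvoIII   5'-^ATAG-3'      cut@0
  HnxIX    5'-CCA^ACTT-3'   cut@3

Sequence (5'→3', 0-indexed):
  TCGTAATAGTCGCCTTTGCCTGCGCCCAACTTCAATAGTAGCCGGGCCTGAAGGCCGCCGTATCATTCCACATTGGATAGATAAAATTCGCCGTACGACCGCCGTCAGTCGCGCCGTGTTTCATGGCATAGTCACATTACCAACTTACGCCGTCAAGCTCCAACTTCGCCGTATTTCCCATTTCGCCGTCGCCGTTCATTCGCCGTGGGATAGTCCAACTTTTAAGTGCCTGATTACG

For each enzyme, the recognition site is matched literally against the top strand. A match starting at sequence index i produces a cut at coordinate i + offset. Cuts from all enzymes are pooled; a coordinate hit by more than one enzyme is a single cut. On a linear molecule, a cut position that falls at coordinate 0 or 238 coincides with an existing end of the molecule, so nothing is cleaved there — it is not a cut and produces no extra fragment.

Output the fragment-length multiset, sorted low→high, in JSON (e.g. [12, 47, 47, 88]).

[3,4,5,5,5,6,6,6,7,7,7,8,8,8,10,10,10,11,11,12,12,12,12,12,13,13,15]

Scan for sites:
  PtaV (CGCCGT, off=3): starts [55, 88, 99, 111, 147, 166, 183, 189, 200] → cuts [58, 91, 102, 114, 150, 169, 186, 192, 203]
  GruIX (CATT, off=3): starts [63, 70, 134, 178, 196] → cuts [66, 73, 137, 181, 199]
  JekIII (GCCTG, off=1): starts [17, 45, 227] → cuts [18, 46, 228]
  MvoIII (ATAG, off=0): starts [5, 34, 76, 127, 209] → cuts [5, 34, 76, 127, 209]
  HnxIX (CCAACTT, off=3): starts [25, 139, 159, 214] → cuts [28, 142, 162, 217]

All cut coordinates (distinct, sorted): [5, 18, 28, 34, 46, 58, 66, 73, 76, 91, 102, 114, 127, 137, 142, 150, 162, 169, 181, 186, 192, 199, 203, 209, 217, 228]

Fragment lengths:
  [0,5): 5 bp
  [5,18): 13 bp
  [18,28): 10 bp
  [28,34): 6 bp
  [34,46): 12 bp
  [46,58): 12 bp
  [58,66): 8 bp
  [66,73): 7 bp
  [73,76): 3 bp
  [76,91): 15 bp
  [91,102): 11 bp
  [102,114): 12 bp
  [114,127): 13 bp
  [127,137): 10 bp
  [137,142): 5 bp
  [142,150): 8 bp
  [150,162): 12 bp
  [162,169): 7 bp
  [169,181): 12 bp
  [181,186): 5 bp
  [186,192): 6 bp
  [192,199): 7 bp
  [199,203): 4 bp
  [203,209): 6 bp
  [209,217): 8 bp
  [217,228): 11 bp
  [228,238): 10 bp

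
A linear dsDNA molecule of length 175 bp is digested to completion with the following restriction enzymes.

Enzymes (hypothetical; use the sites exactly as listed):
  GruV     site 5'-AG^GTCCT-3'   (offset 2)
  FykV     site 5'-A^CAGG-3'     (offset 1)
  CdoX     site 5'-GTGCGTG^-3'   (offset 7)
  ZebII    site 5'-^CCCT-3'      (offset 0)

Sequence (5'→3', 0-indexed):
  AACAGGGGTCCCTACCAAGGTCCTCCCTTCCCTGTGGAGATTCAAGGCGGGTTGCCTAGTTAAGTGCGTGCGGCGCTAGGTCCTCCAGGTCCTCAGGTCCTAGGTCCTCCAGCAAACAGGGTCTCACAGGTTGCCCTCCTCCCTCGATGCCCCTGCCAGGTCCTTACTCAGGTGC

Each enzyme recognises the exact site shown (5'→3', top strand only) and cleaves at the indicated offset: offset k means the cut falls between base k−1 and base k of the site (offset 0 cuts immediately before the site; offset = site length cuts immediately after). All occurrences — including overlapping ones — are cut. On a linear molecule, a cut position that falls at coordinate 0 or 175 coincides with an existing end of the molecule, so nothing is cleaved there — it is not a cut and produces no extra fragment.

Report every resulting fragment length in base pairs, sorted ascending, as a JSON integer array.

Site scan:
  GruV AGGTCCT/2: at [17, 77, 86, 94, 101, 157] ⇒ [19, 79, 88, 96, 103, 159]
  FykV ACAGG/1: at [1, 115, 125] ⇒ [2, 116, 126]
  CdoX GTGCGTG/7: at [63] ⇒ [70]
  ZebII CCCT/0: at [9, 24, 29, 133, 140, 150] ⇒ [9, 24, 29, 133, 140, 150]

Pooled cuts: [2, 9, 19, 24, 29, 70, 79, 88, 96, 103, 116, 126, 133, 140, 150, 159]

Fragment lengths:
  [0,2): 2 bp
  [2,9): 7 bp
  [9,19): 10 bp
  [19,24): 5 bp
  [24,29): 5 bp
  [29,70): 41 bp
  [70,79): 9 bp
  [79,88): 9 bp
  [88,96): 8 bp
  [96,103): 7 bp
  [103,116): 13 bp
  [116,126): 10 bp
  [126,133): 7 bp
  [133,140): 7 bp
  [140,150): 10 bp
  [150,159): 9 bp
  [159,175): 16 bp

[2,5,5,7,7,7,7,8,9,9,9,10,10,10,13,16,41]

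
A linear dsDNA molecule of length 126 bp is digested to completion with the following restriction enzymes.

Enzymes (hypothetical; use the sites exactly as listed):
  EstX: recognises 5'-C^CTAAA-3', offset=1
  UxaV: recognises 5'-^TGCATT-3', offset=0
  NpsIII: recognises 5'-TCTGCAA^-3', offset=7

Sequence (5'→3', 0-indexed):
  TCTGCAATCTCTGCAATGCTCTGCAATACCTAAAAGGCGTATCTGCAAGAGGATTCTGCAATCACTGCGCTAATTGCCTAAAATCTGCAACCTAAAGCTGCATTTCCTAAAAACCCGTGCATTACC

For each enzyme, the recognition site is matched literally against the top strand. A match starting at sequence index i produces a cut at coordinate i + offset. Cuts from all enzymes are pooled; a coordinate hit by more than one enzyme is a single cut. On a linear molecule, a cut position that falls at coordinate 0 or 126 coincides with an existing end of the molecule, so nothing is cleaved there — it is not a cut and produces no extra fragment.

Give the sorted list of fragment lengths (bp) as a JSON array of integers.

[1,3,7,7,8,9,9,10,11,13,13,16,19]

Site scan:
  EstX (CCTAAA, off=1): starts [28, 76, 90, 105] → cuts [29, 77, 91, 106]
  UxaV (TGCATT, off=0): starts [98, 117] → cuts [98, 117]
  NpsIII (TCTGCAA, off=7): starts [0, 9, 19, 41, 54, 83] → cuts [7, 16, 26, 48, 61, 90]

All cut coordinates (distinct, sorted): [7, 16, 26, 29, 48, 61, 77, 90, 91, 98, 106, 117]

Fragments:
  [0,7): 7 bp
  [7,16): 9 bp
  [16,26): 10 bp
  [26,29): 3 bp
  [29,48): 19 bp
  [48,61): 13 bp
  [61,77): 16 bp
  [77,90): 13 bp
  [90,91): 1 bp
  [91,98): 7 bp
  [98,106): 8 bp
  [106,117): 11 bp
  [117,126): 9 bp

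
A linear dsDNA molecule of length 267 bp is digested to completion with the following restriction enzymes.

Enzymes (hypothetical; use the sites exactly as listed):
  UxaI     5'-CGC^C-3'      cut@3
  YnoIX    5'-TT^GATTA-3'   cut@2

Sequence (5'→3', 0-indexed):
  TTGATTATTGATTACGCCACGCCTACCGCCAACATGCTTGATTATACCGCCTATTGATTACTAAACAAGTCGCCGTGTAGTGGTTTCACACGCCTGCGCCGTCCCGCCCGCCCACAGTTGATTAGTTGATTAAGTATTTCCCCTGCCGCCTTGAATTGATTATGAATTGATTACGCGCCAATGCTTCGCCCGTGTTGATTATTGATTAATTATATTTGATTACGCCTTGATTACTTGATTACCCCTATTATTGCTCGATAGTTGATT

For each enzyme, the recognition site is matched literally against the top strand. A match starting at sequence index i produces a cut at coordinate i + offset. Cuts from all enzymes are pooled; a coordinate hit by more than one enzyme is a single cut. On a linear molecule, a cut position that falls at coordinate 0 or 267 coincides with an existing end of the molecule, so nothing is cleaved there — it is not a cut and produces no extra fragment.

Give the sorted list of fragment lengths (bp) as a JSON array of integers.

[2,3,4,5,5,6,7,7,7,7,8,8,8,8,8,8,8,10,10,11,11,11,14,18,20,22,31]

Per-enzyme occurrences:
  UxaI CGCC/3: at [14, 19, 26, 47, 70, 90, 96, 104, 108, 146, 175, 186, 222] ⇒ [17, 22, 29, 50, 73, 93, 99, 107, 111, 149, 178, 189, 225]
  YnoIX TTGATTA/2: at [0, 7, 37, 53, 117, 125, 155, 166, 194, 201, 215, 226, 234] ⇒ [2, 9, 39, 55, 119, 127, 157, 168, 196, 203, 217, 228, 236]

Pooled cuts: [2, 9, 17, 22, 29, 39, 50, 55, 73, 93, 99, 107, 111, 119, 127, 149, 157, 168, 178, 189, 196, 203, 217, 225, 228, 236]

Fragment lengths:
  [0,2): 2 bp
  [2,9): 7 bp
  [9,17): 8 bp
  [17,22): 5 bp
  [22,29): 7 bp
  [29,39): 10 bp
  [39,50): 11 bp
  [50,55): 5 bp
  [55,73): 18 bp
  [73,93): 20 bp
  [93,99): 6 bp
  [99,107): 8 bp
  [107,111): 4 bp
  [111,119): 8 bp
  [119,127): 8 bp
  [127,149): 22 bp
  [149,157): 8 bp
  [157,168): 11 bp
  [168,178): 10 bp
  [178,189): 11 bp
  [189,196): 7 bp
  [196,203): 7 bp
  [203,217): 14 bp
  [217,225): 8 bp
  [225,228): 3 bp
  [228,236): 8 bp
  [236,267): 31 bp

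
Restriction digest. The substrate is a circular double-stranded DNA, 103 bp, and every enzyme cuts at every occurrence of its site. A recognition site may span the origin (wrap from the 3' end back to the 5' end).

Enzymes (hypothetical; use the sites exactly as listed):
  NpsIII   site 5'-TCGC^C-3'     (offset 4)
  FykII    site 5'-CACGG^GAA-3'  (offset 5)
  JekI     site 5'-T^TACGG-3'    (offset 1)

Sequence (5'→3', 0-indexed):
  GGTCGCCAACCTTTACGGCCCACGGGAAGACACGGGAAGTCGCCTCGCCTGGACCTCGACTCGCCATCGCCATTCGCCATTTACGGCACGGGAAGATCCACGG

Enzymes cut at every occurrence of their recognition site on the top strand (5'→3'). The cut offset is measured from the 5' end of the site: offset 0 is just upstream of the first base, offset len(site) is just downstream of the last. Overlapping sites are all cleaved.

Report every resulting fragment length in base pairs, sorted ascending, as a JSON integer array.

Scan for sites:
  NpsIII (TCGCC, off=4): starts [2, 39, 44, 60, 66, 73] → cuts [6, 43, 48, 64, 70, 77]
  FykII (CACGGGAA, off=5): starts [20, 30, 86] → cuts [25, 35, 91]
  JekI (TTACGG, off=1): starts [12, 80] → cuts [13, 81]

All cut coordinates (distinct, sorted): [6, 13, 25, 35, 43, 48, 64, 70, 77, 81, 91]

Fragment lengths:
  6→13: 7 bp
  13→25: 12 bp
  25→35: 10 bp
  35→43: 8 bp
  43→48: 5 bp
  48→64: 16 bp
  64→70: 6 bp
  70→77: 7 bp
  77→81: 4 bp
  81→91: 10 bp
  91→6 (wrap): 103-91+6 = 18 bp

[4,5,6,7,7,8,10,10,12,16,18]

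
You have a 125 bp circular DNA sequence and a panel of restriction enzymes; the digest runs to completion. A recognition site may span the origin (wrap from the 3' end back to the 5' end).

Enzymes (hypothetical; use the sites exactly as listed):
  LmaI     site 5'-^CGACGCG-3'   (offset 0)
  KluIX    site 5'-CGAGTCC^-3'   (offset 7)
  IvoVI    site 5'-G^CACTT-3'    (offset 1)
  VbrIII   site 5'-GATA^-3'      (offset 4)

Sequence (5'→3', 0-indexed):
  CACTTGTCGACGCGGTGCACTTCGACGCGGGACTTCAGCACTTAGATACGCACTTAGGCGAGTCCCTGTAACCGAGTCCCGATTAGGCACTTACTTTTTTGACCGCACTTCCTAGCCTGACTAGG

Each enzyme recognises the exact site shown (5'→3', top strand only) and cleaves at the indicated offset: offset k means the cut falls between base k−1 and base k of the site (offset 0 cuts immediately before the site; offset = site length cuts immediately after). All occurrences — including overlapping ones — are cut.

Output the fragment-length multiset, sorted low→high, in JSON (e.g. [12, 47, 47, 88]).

Per-enzyme occurrences:
  LmaI CGACGCG/0: at [7, 22] ⇒ [7, 22]
  KluIX CGAGTCC/7: at [58, 72] ⇒ [65, 79]
  IvoVI GCACTT/1: at [16, 37, 49, 86, 104, 124] ⇒ [0, 17, 38, 50, 87, 105]
  VbrIII GATA/4: at [44] ⇒ [48]

Pooled cuts: [0, 7, 17, 22, 38, 48, 50, 65, 79, 87, 105]

Fragments:
  0→7: 7 bp
  7→17: 10 bp
  17→22: 5 bp
  22→38: 16 bp
  38→48: 10 bp
  48→50: 2 bp
  50→65: 15 bp
  65→79: 14 bp
  79→87: 8 bp
  87→105: 18 bp
  105→0 (wrap): 125-105+0 = 20 bp

[2,5,7,8,10,10,14,15,16,18,20]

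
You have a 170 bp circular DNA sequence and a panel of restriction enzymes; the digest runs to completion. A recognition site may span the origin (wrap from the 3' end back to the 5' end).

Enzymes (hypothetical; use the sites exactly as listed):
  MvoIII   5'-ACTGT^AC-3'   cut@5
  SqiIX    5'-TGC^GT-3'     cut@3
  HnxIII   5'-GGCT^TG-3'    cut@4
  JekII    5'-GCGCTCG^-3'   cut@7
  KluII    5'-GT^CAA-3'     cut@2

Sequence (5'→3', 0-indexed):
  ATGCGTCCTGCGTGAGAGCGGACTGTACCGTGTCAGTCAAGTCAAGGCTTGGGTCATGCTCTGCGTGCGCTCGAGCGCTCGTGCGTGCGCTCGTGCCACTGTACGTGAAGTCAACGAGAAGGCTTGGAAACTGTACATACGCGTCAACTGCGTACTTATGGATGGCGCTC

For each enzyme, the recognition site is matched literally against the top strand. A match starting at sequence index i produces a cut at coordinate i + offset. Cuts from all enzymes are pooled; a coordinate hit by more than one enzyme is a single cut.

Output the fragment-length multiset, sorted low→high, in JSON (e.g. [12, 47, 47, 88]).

Per-enzyme occurrences:
  MvoIII (ACTGTAC, off=5): starts [21, 97, 129] → cuts [26, 102, 134]
  SqiIX (TGCGT, off=3): starts [1, 8, 61, 81, 148] → cuts [4, 11, 64, 84, 151]
  HnxIII (GGCTTG, off=4): starts [45, 120] → cuts [49, 124]
  JekII (GCGCTCG, off=7): starts [66, 74, 86] → cuts [73, 81, 93]
  KluII (GTCAA, off=2): starts [35, 40, 109, 142] → cuts [37, 42, 111, 144]

All cut coordinates (distinct, sorted): [4, 11, 26, 37, 42, 49, 64, 73, 81, 84, 93, 102, 111, 124, 134, 144, 151]

Fragment lengths:
  4→11: 7 bp
  11→26: 15 bp
  26→37: 11 bp
  37→42: 5 bp
  42→49: 7 bp
  49→64: 15 bp
  64→73: 9 bp
  73→81: 8 bp
  81→84: 3 bp
  84→93: 9 bp
  93→102: 9 bp
  102→111: 9 bp
  111→124: 13 bp
  124→134: 10 bp
  134→144: 10 bp
  144→151: 7 bp
  151→4 (wrap): 170-151+4 = 23 bp

[3,5,7,7,7,8,9,9,9,9,10,10,11,13,15,15,23]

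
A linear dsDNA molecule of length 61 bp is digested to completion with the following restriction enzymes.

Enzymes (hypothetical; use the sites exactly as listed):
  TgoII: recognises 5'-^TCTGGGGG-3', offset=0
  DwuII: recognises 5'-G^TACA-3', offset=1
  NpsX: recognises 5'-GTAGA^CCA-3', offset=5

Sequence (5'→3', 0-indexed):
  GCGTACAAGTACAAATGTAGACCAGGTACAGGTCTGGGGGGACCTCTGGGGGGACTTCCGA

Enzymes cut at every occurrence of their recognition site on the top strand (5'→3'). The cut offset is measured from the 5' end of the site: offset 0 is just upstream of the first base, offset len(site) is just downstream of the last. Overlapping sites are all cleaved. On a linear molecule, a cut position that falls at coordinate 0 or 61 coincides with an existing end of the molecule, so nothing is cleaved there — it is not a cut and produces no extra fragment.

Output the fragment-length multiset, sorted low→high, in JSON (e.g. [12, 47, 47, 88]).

[3,5,6,6,12,12,17]

Site scan:
  TgoII TCTGGGGG/0: at [32, 44] ⇒ [32, 44]
  DwuII GTACA/1: at [2, 8, 25] ⇒ [3, 9, 26]
  NpsX GTAGACCA/5: at [16] ⇒ [21]

All cut coordinates (distinct, sorted): [3, 9, 21, 26, 32, 44]

Fragments:
  [0,3): 3 bp
  [3,9): 6 bp
  [9,21): 12 bp
  [21,26): 5 bp
  [26,32): 6 bp
  [32,44): 12 bp
  [44,61): 17 bp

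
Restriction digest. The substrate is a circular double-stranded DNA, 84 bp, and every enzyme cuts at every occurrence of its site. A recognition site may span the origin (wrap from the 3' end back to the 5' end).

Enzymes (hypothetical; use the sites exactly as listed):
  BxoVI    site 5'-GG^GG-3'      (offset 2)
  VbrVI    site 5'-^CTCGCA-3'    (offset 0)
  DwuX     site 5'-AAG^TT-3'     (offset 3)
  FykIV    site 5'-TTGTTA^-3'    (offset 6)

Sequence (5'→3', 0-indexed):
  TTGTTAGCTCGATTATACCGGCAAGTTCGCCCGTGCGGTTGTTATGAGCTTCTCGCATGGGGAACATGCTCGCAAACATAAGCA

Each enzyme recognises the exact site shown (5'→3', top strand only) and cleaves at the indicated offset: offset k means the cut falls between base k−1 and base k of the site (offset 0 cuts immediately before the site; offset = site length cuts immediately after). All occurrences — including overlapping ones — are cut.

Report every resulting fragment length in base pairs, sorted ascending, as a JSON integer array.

[7,8,9,19,19,22]

Scan for sites:
  BxoVI GGGG/2: at [58] ⇒ [60]
  VbrVI CTCGCA/0: at [51, 68] ⇒ [51, 68]
  DwuX AAGTT/3: at [22] ⇒ [25]
  FykIV TTGTTA/6: at [0, 38] ⇒ [6, 44]

Pooled cuts: [6, 25, 44, 51, 60, 68]

Fragment lengths:
  6→25: 19 bp
  25→44: 19 bp
  44→51: 7 bp
  51→60: 9 bp
  60→68: 8 bp
  68→6 (wrap): 84-68+6 = 22 bp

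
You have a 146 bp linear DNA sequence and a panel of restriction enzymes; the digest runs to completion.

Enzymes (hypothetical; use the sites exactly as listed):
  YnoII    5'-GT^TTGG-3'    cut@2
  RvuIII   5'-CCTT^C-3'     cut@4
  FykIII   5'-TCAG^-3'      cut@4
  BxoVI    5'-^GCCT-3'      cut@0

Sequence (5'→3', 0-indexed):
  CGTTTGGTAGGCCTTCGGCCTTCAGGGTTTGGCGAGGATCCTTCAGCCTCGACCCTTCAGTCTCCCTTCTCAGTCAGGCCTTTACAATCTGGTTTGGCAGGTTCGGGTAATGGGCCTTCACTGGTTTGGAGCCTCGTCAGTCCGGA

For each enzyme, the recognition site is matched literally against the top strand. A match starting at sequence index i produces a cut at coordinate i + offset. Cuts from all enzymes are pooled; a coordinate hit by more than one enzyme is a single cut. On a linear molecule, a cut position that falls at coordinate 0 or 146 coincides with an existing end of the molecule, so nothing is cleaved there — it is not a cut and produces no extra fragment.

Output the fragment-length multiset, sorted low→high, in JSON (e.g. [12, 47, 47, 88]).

Site scan:
  YnoII (GTTTGG, off=2): starts [1, 26, 91, 123] → cuts [3, 28, 93, 125]
  RvuIII (CCTTC, off=4): starts [11, 18, 39, 53, 64, 114] → cuts [15, 22, 43, 57, 68, 118]
  FykIII (TCAG, off=4): starts [21, 42, 56, 69, 73, 136] → cuts [25, 46, 60, 73, 77, 140]
  BxoVI (GCCT, off=0): starts [10, 17, 45, 77, 113, 130] → cuts [10, 17, 45, 77, 113, 130]

All cut coordinates (distinct, sorted): [3, 10, 15, 17, 22, 25, 28, 43, 45, 46, 57, 60, 68, 73, 77, 93, 113, 118, 125, 130, 140]

Fragment lengths:
  [0,3): 3 bp
  [3,10): 7 bp
  [10,15): 5 bp
  [15,17): 2 bp
  [17,22): 5 bp
  [22,25): 3 bp
  [25,28): 3 bp
  [28,43): 15 bp
  [43,45): 2 bp
  [45,46): 1 bp
  [46,57): 11 bp
  [57,60): 3 bp
  [60,68): 8 bp
  [68,73): 5 bp
  [73,77): 4 bp
  [77,93): 16 bp
  [93,113): 20 bp
  [113,118): 5 bp
  [118,125): 7 bp
  [125,130): 5 bp
  [130,140): 10 bp
  [140,146): 6 bp

[1,2,2,3,3,3,3,4,5,5,5,5,5,6,7,7,8,10,11,15,16,20]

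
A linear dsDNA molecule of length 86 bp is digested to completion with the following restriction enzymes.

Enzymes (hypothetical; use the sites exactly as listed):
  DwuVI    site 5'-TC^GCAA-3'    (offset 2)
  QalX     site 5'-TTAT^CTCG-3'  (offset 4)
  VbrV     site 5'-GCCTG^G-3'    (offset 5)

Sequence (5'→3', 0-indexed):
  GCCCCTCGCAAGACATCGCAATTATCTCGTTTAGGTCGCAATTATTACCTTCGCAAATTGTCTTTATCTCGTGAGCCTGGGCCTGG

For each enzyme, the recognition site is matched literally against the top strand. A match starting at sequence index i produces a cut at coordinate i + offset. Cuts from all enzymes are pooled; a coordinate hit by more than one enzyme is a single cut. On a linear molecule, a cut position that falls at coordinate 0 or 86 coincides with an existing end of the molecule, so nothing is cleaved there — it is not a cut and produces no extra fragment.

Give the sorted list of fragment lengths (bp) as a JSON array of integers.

[1,6,7,8,10,12,12,15,15]

Scan for sites:
  DwuVI TCGCAA/2: at [5, 15, 35, 50] ⇒ [7, 17, 37, 52]
  QalX TTATCTCG/4: at [21, 63] ⇒ [25, 67]
  VbrV GCCTGG/5: at [74, 80] ⇒ [79, 85]

All cut coordinates (distinct, sorted): [7, 17, 25, 37, 52, 67, 79, 85]

Fragments:
  [0,7): 7 bp
  [7,17): 10 bp
  [17,25): 8 bp
  [25,37): 12 bp
  [37,52): 15 bp
  [52,67): 15 bp
  [67,79): 12 bp
  [79,85): 6 bp
  [85,86): 1 bp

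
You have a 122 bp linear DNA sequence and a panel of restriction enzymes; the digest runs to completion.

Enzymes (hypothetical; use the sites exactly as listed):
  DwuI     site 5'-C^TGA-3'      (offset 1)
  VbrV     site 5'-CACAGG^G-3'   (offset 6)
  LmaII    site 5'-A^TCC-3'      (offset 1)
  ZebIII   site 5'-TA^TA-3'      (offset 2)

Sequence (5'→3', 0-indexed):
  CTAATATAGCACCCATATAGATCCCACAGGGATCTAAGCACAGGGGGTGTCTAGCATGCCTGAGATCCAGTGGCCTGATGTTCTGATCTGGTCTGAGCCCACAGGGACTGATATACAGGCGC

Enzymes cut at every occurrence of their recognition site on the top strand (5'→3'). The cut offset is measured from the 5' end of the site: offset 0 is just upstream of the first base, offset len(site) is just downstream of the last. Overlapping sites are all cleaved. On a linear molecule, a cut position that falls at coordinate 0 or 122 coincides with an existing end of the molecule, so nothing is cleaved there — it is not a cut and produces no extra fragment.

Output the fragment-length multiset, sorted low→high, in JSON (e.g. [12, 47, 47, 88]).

Scan for sites:
  DwuI (CTGA, off=1): starts [59, 74, 82, 92, 107] → cuts [60, 75, 83, 93, 108]
  VbrV (CACAGGG, off=6): starts [24, 38, 99] → cuts [30, 44, 105]
  LmaII (ATCC, off=1): starts [20, 64] → cuts [21, 65]
  ZebIII (TATA, off=2): starts [4, 15, 111] → cuts [6, 17, 113]

Pooled cuts: [6, 17, 21, 30, 44, 60, 65, 75, 83, 93, 105, 108, 113]

Fragment lengths:
  [0,6): 6 bp
  [6,17): 11 bp
  [17,21): 4 bp
  [21,30): 9 bp
  [30,44): 14 bp
  [44,60): 16 bp
  [60,65): 5 bp
  [65,75): 10 bp
  [75,83): 8 bp
  [83,93): 10 bp
  [93,105): 12 bp
  [105,108): 3 bp
  [108,113): 5 bp
  [113,122): 9 bp

[3,4,5,5,6,8,9,9,10,10,11,12,14,16]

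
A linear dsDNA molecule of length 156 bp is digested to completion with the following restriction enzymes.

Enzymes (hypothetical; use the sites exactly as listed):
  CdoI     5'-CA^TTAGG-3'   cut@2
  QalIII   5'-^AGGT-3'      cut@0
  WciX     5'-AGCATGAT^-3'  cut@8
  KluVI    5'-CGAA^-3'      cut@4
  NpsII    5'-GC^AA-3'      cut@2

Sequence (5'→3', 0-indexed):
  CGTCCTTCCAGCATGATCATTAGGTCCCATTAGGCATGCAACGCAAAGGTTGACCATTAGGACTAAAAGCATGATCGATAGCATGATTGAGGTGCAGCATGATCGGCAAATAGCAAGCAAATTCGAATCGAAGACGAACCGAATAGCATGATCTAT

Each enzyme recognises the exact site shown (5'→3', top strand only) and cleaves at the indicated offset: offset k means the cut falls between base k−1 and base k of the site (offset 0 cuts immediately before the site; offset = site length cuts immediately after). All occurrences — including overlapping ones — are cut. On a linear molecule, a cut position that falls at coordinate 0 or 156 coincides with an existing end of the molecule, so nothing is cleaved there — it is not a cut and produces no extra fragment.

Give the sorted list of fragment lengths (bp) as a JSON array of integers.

[2,2,2,2,4,4,4,5,5,5,6,7,8,9,9,10,10,12,14,17,19]

Per-enzyme occurrences:
  CdoI (CATTAGG, off=2): starts [17, 27, 54] → cuts [19, 29, 56]
  QalIII (AGGT, off=0): starts [21, 46, 89] → cuts [21, 46, 89]
  WciX (AGCATGAT, off=8): starts [9, 67, 79, 95, 144] → cuts [17, 75, 87, 103, 152]
  KluVI (CGAA, off=4): starts [123, 128, 134, 139] → cuts [127, 132, 138, 143]
  NpsII (GCAA, off=2): starts [37, 42, 105, 112, 116] → cuts [39, 44, 107, 114, 118]

All cut coordinates (distinct, sorted): [17, 19, 21, 29, 39, 44, 46, 56, 75, 87, 89, 103, 107, 114, 118, 127, 132, 138, 143, 152]

Fragments:
  [0,17): 17 bp
  [17,19): 2 bp
  [19,21): 2 bp
  [21,29): 8 bp
  [29,39): 10 bp
  [39,44): 5 bp
  [44,46): 2 bp
  [46,56): 10 bp
  [56,75): 19 bp
  [75,87): 12 bp
  [87,89): 2 bp
  [89,103): 14 bp
  [103,107): 4 bp
  [107,114): 7 bp
  [114,118): 4 bp
  [118,127): 9 bp
  [127,132): 5 bp
  [132,138): 6 bp
  [138,143): 5 bp
  [143,152): 9 bp
  [152,156): 4 bp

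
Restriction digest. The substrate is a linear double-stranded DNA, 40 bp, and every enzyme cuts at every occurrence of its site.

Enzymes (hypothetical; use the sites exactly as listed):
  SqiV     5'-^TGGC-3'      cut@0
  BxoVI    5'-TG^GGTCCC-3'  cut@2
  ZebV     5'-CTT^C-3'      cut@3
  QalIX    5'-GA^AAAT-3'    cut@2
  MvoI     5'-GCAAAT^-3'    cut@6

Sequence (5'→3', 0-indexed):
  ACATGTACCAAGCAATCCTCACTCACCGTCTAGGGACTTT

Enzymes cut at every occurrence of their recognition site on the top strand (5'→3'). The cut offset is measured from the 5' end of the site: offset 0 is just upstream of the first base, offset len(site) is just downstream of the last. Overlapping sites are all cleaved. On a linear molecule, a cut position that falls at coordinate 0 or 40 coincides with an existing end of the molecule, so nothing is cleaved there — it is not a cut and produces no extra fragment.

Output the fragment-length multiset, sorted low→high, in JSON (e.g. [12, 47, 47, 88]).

[40]

Per-enzyme occurrences:
  SqiV (TGGC, off=0): no sites
  BxoVI (TGGGTCCC, off=2): no sites
  ZebV (CTTC, off=3): no sites
  QalIX (GAAAAT, off=2): no sites
  MvoI (GCAAAT, off=6): no sites

Pooled cuts: ∅

Fragments:
  no cuts → one linear fragment of 40 bp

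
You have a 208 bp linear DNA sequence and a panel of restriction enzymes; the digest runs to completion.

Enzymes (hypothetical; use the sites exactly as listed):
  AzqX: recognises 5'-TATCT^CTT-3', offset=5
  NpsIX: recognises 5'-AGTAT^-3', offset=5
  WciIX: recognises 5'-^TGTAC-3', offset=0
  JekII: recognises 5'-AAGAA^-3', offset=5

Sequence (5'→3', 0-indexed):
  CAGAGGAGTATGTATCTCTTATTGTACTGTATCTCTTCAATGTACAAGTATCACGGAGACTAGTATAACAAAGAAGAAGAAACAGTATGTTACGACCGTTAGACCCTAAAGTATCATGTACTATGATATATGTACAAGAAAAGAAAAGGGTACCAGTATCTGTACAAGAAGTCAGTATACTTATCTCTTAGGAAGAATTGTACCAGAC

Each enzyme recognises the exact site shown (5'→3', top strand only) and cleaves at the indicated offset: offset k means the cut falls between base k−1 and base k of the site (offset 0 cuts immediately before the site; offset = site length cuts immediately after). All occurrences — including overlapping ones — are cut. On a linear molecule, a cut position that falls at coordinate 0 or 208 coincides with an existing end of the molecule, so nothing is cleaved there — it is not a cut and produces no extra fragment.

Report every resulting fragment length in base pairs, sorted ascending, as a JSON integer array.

[1,1,2,3,3,5,5,6,6,7,8,8,9,10,10,10,11,11,11,12,14,14,15,26]

Per-enzyme occurrences:
  AzqX (TATCTCTT, off=5): starts [12, 29, 181] → cuts [17, 34, 186]
  NpsIX (AGTAT, off=5): starts [6, 46, 61, 83, 109, 154, 173] → cuts [11, 51, 66, 88, 114, 159, 178]
  WciIX (TGTAC, off=0): starts [22, 40, 116, 130, 160, 198] → cuts [22, 40, 116, 130, 160, 198]
  JekII (AAGAA, off=5): starts [70, 73, 76, 135, 140, 165, 192] → cuts [75, 78, 81, 140, 145, 170, 197]

All cut coordinates (distinct, sorted): [11, 17, 22, 34, 40, 51, 66, 75, 78, 81, 88, 114, 116, 130, 140, 145, 159, 160, 170, 178, 186, 197, 198]

Fragments:
  [0,11): 11 bp
  [11,17): 6 bp
  [17,22): 5 bp
  [22,34): 12 bp
  [34,40): 6 bp
  [40,51): 11 bp
  [51,66): 15 bp
  [66,75): 9 bp
  [75,78): 3 bp
  [78,81): 3 bp
  [81,88): 7 bp
  [88,114): 26 bp
  [114,116): 2 bp
  [116,130): 14 bp
  [130,140): 10 bp
  [140,145): 5 bp
  [145,159): 14 bp
  [159,160): 1 bp
  [160,170): 10 bp
  [170,178): 8 bp
  [178,186): 8 bp
  [186,197): 11 bp
  [197,198): 1 bp
  [198,208): 10 bp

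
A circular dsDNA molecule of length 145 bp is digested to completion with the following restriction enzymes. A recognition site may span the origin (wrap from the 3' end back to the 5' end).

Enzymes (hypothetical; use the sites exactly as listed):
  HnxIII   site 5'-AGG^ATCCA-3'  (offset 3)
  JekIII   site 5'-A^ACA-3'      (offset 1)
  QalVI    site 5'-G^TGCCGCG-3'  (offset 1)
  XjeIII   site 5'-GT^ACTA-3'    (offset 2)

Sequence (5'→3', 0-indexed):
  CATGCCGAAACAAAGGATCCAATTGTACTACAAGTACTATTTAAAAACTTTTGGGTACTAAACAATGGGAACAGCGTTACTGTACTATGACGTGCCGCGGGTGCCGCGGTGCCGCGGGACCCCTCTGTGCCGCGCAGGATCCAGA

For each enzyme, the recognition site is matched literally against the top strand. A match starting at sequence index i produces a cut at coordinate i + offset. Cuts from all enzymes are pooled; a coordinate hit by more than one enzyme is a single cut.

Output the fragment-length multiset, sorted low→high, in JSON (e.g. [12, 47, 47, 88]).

Site scan:
  HnxIII (AGGATCCA, off=3): starts [13, 135] → cuts [16, 138]
  JekIII (AACA, off=1): starts [8, 60, 69] → cuts [9, 61, 70]
  QalVI (GTGCCGCG, off=1): starts [91, 100, 108, 126] → cuts [92, 101, 109, 127]
  XjeIII (GTACTA, off=2): starts [24, 33, 54, 81] → cuts [26, 35, 56, 83]

All cut coordinates (distinct, sorted): [9, 16, 26, 35, 56, 61, 70, 83, 92, 101, 109, 127, 138]

Fragment lengths:
  9→16: 7 bp
  16→26: 10 bp
  26→35: 9 bp
  35→56: 21 bp
  56→61: 5 bp
  61→70: 9 bp
  70→83: 13 bp
  83→92: 9 bp
  92→101: 9 bp
  101→109: 8 bp
  109→127: 18 bp
  127→138: 11 bp
  138→9 (wrap): 145-138+9 = 16 bp

[5,7,8,9,9,9,9,10,11,13,16,18,21]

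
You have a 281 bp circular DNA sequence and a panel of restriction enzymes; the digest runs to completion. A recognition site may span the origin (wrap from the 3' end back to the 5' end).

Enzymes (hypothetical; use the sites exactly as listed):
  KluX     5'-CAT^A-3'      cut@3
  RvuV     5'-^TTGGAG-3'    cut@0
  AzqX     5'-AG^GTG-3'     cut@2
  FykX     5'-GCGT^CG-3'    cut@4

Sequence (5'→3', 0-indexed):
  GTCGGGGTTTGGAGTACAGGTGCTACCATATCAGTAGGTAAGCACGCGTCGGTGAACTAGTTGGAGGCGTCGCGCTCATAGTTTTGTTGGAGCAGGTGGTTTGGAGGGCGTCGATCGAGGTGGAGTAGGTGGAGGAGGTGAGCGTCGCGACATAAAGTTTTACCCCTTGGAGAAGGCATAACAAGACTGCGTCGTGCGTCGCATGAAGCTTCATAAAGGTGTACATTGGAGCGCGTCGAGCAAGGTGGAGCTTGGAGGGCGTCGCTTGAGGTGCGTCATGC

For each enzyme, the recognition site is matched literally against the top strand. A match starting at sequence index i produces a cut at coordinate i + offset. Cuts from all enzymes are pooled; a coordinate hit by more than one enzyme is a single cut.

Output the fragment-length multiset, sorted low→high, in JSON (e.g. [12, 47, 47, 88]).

[4,5,6,7,7,7,7,8,8,8,8,8,9,9,9,9,10,10,11,11,11,11,11,13,13,13,13,15,20]

Scan for sites:
  KluX (CATA, off=3): starts [26, 76, 150, 176, 211] → cuts [29, 79, 153, 179, 214]
  RvuV (TTGGAG, off=0): starts [8, 60, 86, 100, 166, 225, 251] → cuts [8, 60, 86, 100, 166, 225, 251]
  AzqX (AGGTG, off=2): starts [17, 93, 117, 126, 135, 216, 242, 268] → cuts [19, 95, 119, 128, 137, 218, 244, 270]
  FykX (GCGTCG, off=4): starts [45, 66, 107, 141, 188, 195, 232, 258, 279] → cuts [2, 49, 70, 111, 145, 192, 199, 236, 262]

Pooled cuts: [2, 8, 19, 29, 49, 60, 70, 79, 86, 95, 100, 111, 119, 128, 137, 145, 153, 166, 179, 192, 199, 214, 218, 225, 236, 244, 251, 262, 270]

Fragments:
  2→8: 6 bp
  8→19: 11 bp
  19→29: 10 bp
  29→49: 20 bp
  49→60: 11 bp
  60→70: 10 bp
  70→79: 9 bp
  79→86: 7 bp
  86→95: 9 bp
  95→100: 5 bp
  100→111: 11 bp
  111→119: 8 bp
  119→128: 9 bp
  128→137: 9 bp
  137→145: 8 bp
  145→153: 8 bp
  153→166: 13 bp
  166→179: 13 bp
  179→192: 13 bp
  192→199: 7 bp
  199→214: 15 bp
  214→218: 4 bp
  218→225: 7 bp
  225→236: 11 bp
  236→244: 8 bp
  244→251: 7 bp
  251→262: 11 bp
  262→270: 8 bp
  270→2 (wrap): 281-270+2 = 13 bp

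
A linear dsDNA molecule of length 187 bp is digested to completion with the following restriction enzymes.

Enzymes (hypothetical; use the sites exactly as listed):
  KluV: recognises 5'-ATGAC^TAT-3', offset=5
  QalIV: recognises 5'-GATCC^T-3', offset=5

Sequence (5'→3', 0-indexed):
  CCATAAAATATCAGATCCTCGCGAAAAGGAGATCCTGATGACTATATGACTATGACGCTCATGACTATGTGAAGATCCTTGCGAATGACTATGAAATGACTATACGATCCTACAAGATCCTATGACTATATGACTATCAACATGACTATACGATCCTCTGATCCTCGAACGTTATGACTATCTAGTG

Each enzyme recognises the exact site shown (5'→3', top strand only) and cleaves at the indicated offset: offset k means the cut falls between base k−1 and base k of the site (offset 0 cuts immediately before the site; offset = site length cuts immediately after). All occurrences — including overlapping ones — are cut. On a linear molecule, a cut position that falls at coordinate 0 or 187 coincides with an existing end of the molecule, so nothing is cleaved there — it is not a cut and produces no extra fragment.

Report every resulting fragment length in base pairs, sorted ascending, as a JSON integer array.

Site scan:
  KluV ATGACTAT/5: at [37, 45, 60, 84, 95, 121, 129, 141, 173] ⇒ [42, 50, 65, 89, 100, 126, 134, 146, 178]
  QalIV GATCCT/5: at [13, 30, 73, 105, 115, 151, 159] ⇒ [18, 35, 78, 110, 120, 156, 164]

Pooled cuts: [18, 35, 42, 50, 65, 78, 89, 100, 110, 120, 126, 134, 146, 156, 164, 178]

Fragments:
  [0,18): 18 bp
  [18,35): 17 bp
  [35,42): 7 bp
  [42,50): 8 bp
  [50,65): 15 bp
  [65,78): 13 bp
  [78,89): 11 bp
  [89,100): 11 bp
  [100,110): 10 bp
  [110,120): 10 bp
  [120,126): 6 bp
  [126,134): 8 bp
  [134,146): 12 bp
  [146,156): 10 bp
  [156,164): 8 bp
  [164,178): 14 bp
  [178,187): 9 bp

[6,7,8,8,8,9,10,10,10,11,11,12,13,14,15,17,18]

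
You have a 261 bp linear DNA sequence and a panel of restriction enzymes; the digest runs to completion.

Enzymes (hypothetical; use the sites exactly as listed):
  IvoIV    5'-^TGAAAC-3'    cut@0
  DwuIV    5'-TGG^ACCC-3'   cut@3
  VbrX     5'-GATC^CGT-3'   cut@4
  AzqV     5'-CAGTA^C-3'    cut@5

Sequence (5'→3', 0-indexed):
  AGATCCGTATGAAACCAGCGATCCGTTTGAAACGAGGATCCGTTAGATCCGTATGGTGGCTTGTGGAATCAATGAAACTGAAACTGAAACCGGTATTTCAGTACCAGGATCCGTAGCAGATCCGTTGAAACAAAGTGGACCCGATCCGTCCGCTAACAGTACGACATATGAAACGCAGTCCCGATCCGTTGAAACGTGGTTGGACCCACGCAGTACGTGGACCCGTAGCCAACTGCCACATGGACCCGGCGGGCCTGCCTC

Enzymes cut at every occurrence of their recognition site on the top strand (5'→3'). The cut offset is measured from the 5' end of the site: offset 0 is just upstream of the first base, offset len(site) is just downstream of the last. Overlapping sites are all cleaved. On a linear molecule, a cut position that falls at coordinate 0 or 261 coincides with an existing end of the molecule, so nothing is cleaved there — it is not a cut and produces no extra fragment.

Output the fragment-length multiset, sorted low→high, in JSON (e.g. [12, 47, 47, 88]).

Per-enzyme occurrences:
  IvoIV TGAAAC/0: at [9, 27, 72, 78, 84, 125, 168, 189] ⇒ [9, 27, 72, 78, 84, 125, 168, 189]
  DwuIV TGGACCC/3: at [135, 200, 217, 240] ⇒ [138, 203, 220, 243]
  VbrX GATCCGT/4: at [1, 19, 36, 45, 107, 118, 142, 182] ⇒ [5, 23, 40, 49, 111, 122, 146, 186]
  AzqV CAGTAC/5: at [98, 156, 210] ⇒ [103, 161, 215]

All cut coordinates (distinct, sorted): [5, 9, 23, 27, 40, 49, 72, 78, 84, 103, 111, 122, 125, 138, 146, 161, 168, 186, 189, 203, 215, 220, 243]

Fragment lengths:
  [0,5): 5 bp
  [5,9): 4 bp
  [9,23): 14 bp
  [23,27): 4 bp
  [27,40): 13 bp
  [40,49): 9 bp
  [49,72): 23 bp
  [72,78): 6 bp
  [78,84): 6 bp
  [84,103): 19 bp
  [103,111): 8 bp
  [111,122): 11 bp
  [122,125): 3 bp
  [125,138): 13 bp
  [138,146): 8 bp
  [146,161): 15 bp
  [161,168): 7 bp
  [168,186): 18 bp
  [186,189): 3 bp
  [189,203): 14 bp
  [203,215): 12 bp
  [215,220): 5 bp
  [220,243): 23 bp
  [243,261): 18 bp

[3,3,4,4,5,5,6,6,7,8,8,9,11,12,13,13,14,14,15,18,18,19,23,23]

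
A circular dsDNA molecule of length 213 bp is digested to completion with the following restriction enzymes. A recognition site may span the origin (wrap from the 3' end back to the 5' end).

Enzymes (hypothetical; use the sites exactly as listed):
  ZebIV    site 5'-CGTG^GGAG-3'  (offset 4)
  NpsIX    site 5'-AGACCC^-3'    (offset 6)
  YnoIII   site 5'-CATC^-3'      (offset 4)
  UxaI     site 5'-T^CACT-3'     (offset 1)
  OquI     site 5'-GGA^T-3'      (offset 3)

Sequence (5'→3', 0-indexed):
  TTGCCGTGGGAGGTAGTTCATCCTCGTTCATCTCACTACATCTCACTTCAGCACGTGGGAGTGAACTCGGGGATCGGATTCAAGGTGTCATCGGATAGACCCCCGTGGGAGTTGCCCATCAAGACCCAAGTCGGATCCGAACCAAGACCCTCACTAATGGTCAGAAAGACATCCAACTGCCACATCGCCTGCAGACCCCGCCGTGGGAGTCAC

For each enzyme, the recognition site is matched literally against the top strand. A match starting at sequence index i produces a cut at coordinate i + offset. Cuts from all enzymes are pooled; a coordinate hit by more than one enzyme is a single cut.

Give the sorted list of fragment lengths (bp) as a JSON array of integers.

Site scan:
  ZebIV (CGTGGGAG, off=4): starts [4, 53, 103, 201] → cuts [8, 57, 107, 205]
  NpsIX (AGACCC, off=6): starts [96, 121, 144, 192] → cuts [102, 127, 150, 198]
  YnoIII (CATC, off=4): starts [18, 28, 38, 88, 116, 169, 182] → cuts [22, 32, 42, 92, 120, 173, 186]
  UxaI (TCACT, off=1): starts [32, 42, 150, 209] → cuts [33, 43, 151, 210]
  OquI (GGAT, off=3): starts [70, 75, 92, 132] → cuts [73, 78, 95, 135]

All cut coordinates (distinct, sorted): [8, 22, 32, 33, 42, 43, 57, 73, 78, 92, 95, 102, 107, 120, 127, 135, 150, 151, 173, 186, 198, 205, 210]

Fragment lengths:
  8→22: 14 bp
  22→32: 10 bp
  32→33: 1 bp
  33→42: 9 bp
  42→43: 1 bp
  43→57: 14 bp
  57→73: 16 bp
  73→78: 5 bp
  78→92: 14 bp
  92→95: 3 bp
  95→102: 7 bp
  102→107: 5 bp
  107→120: 13 bp
  120→127: 7 bp
  127→135: 8 bp
  135→150: 15 bp
  150→151: 1 bp
  151→173: 22 bp
  173→186: 13 bp
  186→198: 12 bp
  198→205: 7 bp
  205→210: 5 bp
  210→8 (wrap): 213-210+8 = 11 bp

[1,1,1,3,5,5,5,7,7,7,8,9,10,11,12,13,13,14,14,14,15,16,22]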